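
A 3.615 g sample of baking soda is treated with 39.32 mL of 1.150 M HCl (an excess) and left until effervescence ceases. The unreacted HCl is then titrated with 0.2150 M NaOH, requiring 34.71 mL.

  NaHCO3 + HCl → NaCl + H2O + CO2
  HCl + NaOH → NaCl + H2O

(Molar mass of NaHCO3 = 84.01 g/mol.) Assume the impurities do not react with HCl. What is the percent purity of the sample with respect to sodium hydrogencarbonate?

n(HCl) added = 0.03932 × 1.150 = 0.04522 mol
n(NaOH) used in back-titration = 0.03471 × 0.2150 = 7.463 × 10^-3 mol
n(HCl) left over = 7.463 × 10^-3 mol (1:1 ratio)
n(HCl) consumed by analyte = 0.04522 − 7.463 × 10^-3 = 0.03776 mol
n(NaHCO3) = 0.03776 mol (1:1 ratio)
mass of NaHCO3 = 0.03776 × 84.01 = 3.172 g
% NaHCO3 = 3.172 / 3.615 × 100 = 87.74 %

87.74 %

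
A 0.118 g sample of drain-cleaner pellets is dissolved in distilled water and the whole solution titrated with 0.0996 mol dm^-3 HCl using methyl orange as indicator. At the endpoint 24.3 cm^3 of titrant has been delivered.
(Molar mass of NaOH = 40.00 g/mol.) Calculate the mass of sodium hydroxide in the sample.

NaOH + HCl → NaCl + H2O
n(HCl) = 0.0243 L × 0.0996 mol/L = 2.42 × 10^-3 mol
n(NaOH) = 2.42 × 10^-3 mol (1:1 ratio)
mass of NaOH = 2.42 × 10^-3 × 40.00 g/mol = 0.0968 g

0.0968 g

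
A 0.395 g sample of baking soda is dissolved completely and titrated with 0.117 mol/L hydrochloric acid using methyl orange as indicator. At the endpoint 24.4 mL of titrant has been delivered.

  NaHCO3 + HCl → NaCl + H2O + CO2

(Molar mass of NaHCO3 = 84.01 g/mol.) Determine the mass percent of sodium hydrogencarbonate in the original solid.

60.7 %

n(HCl) = 0.0244 L × 0.117 mol/L = 2.85 × 10^-3 mol
n(NaHCO3) = 2.85 × 10^-3 mol (1:1 ratio)
mass of NaHCO3 = 2.85 × 10^-3 × 84.01 g/mol = 0.240 g
% NaHCO3 = 0.240 / 0.395 × 100 = 60.7 %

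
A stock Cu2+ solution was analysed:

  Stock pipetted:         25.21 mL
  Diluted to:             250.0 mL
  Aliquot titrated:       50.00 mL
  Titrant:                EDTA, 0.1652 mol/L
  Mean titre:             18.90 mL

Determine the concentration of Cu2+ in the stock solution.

0.6193 mol/L

Cu^2+ + EDTA^4- → [Cu(EDTA)]^2-
n(EDTA) = 0.01890 × 0.1652 = 3.122 × 10^-3 mol
n(Cu2+) in the aliquot = 3.122 × 10^-3 mol (1:1 ratio)
[Cu2+]_dilute = 3.122 × 10^-3 / 0.05000 = 0.06245 mol/L
Dilution factor = 250.0 / 25.21 = 9.917
[Cu2+]_stock = 0.06245 × 9.917 = 0.6193 mol/L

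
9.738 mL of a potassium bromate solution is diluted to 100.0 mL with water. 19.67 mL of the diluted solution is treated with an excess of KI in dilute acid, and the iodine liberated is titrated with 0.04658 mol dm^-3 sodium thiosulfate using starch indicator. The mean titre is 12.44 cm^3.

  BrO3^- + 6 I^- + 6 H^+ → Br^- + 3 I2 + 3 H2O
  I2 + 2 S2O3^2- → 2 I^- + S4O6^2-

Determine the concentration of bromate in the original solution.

n(S2O3^2-) = 0.01244 × 0.04658 = 5.795 × 10^-4 mol
n(I2) = n(S2O3^2-)/2 = 2.897 × 10^-4 mol
From the 1:3 ratio, n(BrO3^-) in the aliquot = 1/3 × 2.897 × 10^-4 = 9.658 × 10^-5 mol
[BrO3^-]_dilute = 9.658 × 10^-5 / 0.01967 = 0.004910 mol/L
[BrO3^-]_original = 0.004910 × 100.0/9.738 = 0.05042 mol/L

0.05042 mol/L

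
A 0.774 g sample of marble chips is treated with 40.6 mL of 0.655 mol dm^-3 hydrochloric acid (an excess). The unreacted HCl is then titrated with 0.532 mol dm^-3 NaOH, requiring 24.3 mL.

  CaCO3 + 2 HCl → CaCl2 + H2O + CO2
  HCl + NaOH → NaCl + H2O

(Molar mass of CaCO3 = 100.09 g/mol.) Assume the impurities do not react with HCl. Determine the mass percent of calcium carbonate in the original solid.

88.4 %

n(HCl) added = 0.0406 × 0.655 = 0.0266 mol
n(NaOH) used in back-titration = 0.0243 × 0.532 = 0.0129 mol
n(HCl) left over = 0.0129 mol (1:1 ratio)
n(HCl) consumed by analyte = 0.0266 − 0.0129 = 0.0137 mol
From the 1:2 ratio, n(CaCO3) = 1/2 × 0.0137 = 6.83 × 10^-3 mol
mass of CaCO3 = 6.83 × 10^-3 × 100.09 = 0.684 g
% CaCO3 = 0.684 / 0.774 × 100 = 88.4 %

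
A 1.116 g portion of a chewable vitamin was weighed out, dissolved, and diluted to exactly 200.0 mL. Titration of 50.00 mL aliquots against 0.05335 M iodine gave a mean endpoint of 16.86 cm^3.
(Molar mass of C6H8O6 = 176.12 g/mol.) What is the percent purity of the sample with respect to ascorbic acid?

56.78 %

C6H8O6 + I2 → C6H6O6 + 2 HI
n(I2) per titration = 0.01686 × 0.05335 = 8.995 × 10^-4 mol
n(C6H8O6) in each aliquot = 8.995 × 10^-4 mol (1:1 ratio)
n(C6H8O6) in the whole flask = 8.995 × 10^-4 × 200.0/50.00 = 3.598 × 10^-3 mol
mass of C6H8O6 = 3.598 × 10^-3 × 176.12 = 0.6337 g
% C6H8O6 = 0.6337 / 1.116 × 100 = 56.78 %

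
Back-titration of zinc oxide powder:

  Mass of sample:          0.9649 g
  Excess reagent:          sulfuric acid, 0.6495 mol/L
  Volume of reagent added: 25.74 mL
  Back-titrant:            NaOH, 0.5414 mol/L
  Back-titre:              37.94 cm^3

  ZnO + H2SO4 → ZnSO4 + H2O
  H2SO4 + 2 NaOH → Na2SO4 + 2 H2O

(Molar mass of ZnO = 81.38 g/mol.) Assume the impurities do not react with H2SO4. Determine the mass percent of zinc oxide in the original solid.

54.38 %

n(H2SO4) added = 0.02574 × 0.6495 = 0.01672 mol
n(NaOH) used in back-titration = 0.03794 × 0.5414 = 0.02054 mol
From the 1:2 ratio, n(H2SO4) left over = 1/2 × 0.02054 = 0.01027 mol
n(H2SO4) consumed by analyte = 0.01672 − 0.01027 = 6.448 × 10^-3 mol
n(ZnO) = 6.448 × 10^-3 mol (1:1 ratio)
mass of ZnO = 6.448 × 10^-3 × 81.38 = 0.5247 g
% ZnO = 0.5247 / 0.9649 × 100 = 54.38 %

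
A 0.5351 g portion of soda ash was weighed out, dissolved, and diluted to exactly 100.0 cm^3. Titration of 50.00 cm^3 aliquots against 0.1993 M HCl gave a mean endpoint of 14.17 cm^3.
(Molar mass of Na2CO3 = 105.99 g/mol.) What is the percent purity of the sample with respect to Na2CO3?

Na2CO3 + 2 HCl → 2 NaCl + H2O + CO2
n(HCl) per titration = 0.01417 × 0.1993 = 2.824 × 10^-3 mol
From the 1:2 ratio, n(Na2CO3) in each aliquot = 1/2 × 2.824 × 10^-3 = 1.412 × 10^-3 mol
n(Na2CO3) in the whole flask = 1.412 × 10^-3 × 100.0/50.00 = 2.824 × 10^-3 mol
mass of Na2CO3 = 2.824 × 10^-3 × 105.99 = 0.2993 g
% Na2CO3 = 0.2993 / 0.5351 × 100 = 55.94 %

55.94 %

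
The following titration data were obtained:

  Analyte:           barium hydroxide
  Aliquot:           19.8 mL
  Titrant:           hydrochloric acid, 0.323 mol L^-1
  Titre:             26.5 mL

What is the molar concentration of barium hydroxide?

0.216 mol/L

Ba(OH)2 + 2 HCl → BaCl2 + 2 H2O
n(HCl) = 0.0265 L × 0.323 mol/L = 8.56 × 10^-3 mol
From the 1:2 mole ratio, n(Ba(OH)2) = 1/2 × 8.56 × 10^-3 = 4.28 × 10^-3 mol
[Ba(OH)2] = 4.28 × 10^-3 mol / 0.0198 L = 0.216 mol/L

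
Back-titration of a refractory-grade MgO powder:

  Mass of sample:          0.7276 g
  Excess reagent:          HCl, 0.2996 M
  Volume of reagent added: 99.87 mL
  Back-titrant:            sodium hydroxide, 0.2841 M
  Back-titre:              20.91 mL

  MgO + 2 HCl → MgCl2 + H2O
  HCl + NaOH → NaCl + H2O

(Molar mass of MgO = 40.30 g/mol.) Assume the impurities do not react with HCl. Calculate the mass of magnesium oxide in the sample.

0.4832 g

n(HCl) added = 0.09987 × 0.2996 = 0.02992 mol
n(NaOH) used in back-titration = 0.02091 × 0.2841 = 5.941 × 10^-3 mol
n(HCl) left over = 5.941 × 10^-3 mol (1:1 ratio)
n(HCl) consumed by analyte = 0.02992 − 5.941 × 10^-3 = 0.02398 mol
From the 1:2 ratio, n(MgO) = 1/2 × 0.02398 = 0.01199 mol
mass of MgO = 0.01199 × 40.30 = 0.4832 g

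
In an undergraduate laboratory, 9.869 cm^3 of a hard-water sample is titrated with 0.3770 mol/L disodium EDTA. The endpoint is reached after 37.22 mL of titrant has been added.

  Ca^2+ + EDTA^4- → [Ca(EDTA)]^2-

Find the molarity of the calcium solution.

1.422 mol/L

n(EDTA) = 0.03722 L × 0.3770 mol/L = 0.01403 mol
n(Ca2+) = 0.01403 mol (1:1 mole ratio)
[Ca2+] = 0.01403 mol / 0.009869 L = 1.422 mol/L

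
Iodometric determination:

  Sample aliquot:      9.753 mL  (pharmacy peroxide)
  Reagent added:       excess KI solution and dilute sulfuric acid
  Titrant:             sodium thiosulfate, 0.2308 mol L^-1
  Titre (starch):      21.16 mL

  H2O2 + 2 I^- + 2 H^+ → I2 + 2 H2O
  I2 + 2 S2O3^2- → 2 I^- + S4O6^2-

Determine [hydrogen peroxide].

0.2504 mol/L

n(S2O3^2-) = 0.02116 × 0.2308 = 4.884 × 10^-3 mol
n(I2) = n(S2O3^2-)/2 = 2.442 × 10^-3 mol
n(H2O2) in the aliquot = 2.442 × 10^-3 mol (1:1 ratio)
[H2O2] = 2.442 × 10^-3 / 0.009753 = 0.2504 mol/L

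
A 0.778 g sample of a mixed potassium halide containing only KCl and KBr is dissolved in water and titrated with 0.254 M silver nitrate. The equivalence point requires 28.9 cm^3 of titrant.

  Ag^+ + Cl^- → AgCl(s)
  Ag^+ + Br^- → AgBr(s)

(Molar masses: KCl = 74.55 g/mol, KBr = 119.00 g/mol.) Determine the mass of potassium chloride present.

n(AgNO3) = 0.0289 × 0.254 = 7.34 × 10^-3 mol
Let x = n(KCl), y = n(KBr).
Titrant: 1x + 1y = 7.34 × 10^-3;  mass: 74.55x + 119.00y = 0.778
Solving, x = 2.15 × 10^-3 mol, y = 5.19 × 10^-3 mol
mass of KCl = 2.15 × 10^-3 × 74.55 = 0.160 g

0.160 g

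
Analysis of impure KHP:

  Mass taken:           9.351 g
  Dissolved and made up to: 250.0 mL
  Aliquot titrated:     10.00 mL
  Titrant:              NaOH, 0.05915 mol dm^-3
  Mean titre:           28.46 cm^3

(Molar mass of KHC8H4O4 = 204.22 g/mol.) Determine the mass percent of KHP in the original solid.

KHC8H4O4 + NaOH → KNaC8H4O4 + H2O
n(NaOH) per titration = 0.02846 × 0.05915 = 1.683 × 10^-3 mol
n(KHC8H4O4) in each aliquot = 1.683 × 10^-3 mol (1:1 ratio)
n(KHC8H4O4) in the whole flask = 1.683 × 10^-3 × 250.0/10.00 = 0.04209 mol
mass of KHC8H4O4 = 0.04209 × 204.22 = 8.595 g
% KHC8H4O4 = 8.595 / 9.351 × 100 = 91.91 %

91.91 %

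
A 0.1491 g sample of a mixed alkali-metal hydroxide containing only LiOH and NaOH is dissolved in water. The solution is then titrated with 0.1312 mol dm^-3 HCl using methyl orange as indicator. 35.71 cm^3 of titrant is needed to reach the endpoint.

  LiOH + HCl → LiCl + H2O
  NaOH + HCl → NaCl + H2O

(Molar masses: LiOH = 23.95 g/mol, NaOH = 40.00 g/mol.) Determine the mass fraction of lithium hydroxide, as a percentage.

n(HCl) = 0.03571 × 0.1312 = 4.685 × 10^-3 mol
Let x = n(LiOH), y = n(NaOH).
Titrant: 1x + 1y = 4.685 × 10^-3;  mass: 23.95x + 40.00y = 0.1491
Solving, x = 2.387 × 10^-3 mol, y = 2.298 × 10^-3 mol
mass of LiOH = 2.387 × 10^-3 × 23.95 = 0.05716 g
% LiOH = 0.05716 / 0.1491 × 100 = 38.34 %

38.34 %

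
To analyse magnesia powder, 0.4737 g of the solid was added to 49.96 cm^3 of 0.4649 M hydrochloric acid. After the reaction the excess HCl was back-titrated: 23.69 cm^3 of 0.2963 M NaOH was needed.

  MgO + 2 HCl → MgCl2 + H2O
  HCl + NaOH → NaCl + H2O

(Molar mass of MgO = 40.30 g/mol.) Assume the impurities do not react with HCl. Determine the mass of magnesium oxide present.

0.3266 g

n(HCl) added = 0.04996 × 0.4649 = 0.02323 mol
n(NaOH) used in back-titration = 0.02369 × 0.2963 = 7.019 × 10^-3 mol
n(HCl) left over = 7.019 × 10^-3 mol (1:1 ratio)
n(HCl) consumed by analyte = 0.02323 − 7.019 × 10^-3 = 0.01621 mol
From the 1:2 ratio, n(MgO) = 1/2 × 0.01621 = 8.104 × 10^-3 mol
mass of MgO = 8.104 × 10^-3 × 40.30 = 0.3266 g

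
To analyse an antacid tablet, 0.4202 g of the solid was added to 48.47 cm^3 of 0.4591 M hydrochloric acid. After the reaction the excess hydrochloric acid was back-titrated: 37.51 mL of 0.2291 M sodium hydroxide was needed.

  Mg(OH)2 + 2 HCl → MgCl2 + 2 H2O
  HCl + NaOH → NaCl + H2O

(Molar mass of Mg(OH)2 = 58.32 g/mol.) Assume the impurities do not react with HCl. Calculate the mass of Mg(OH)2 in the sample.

0.3983 g

n(HCl) added = 0.04847 × 0.4591 = 0.02225 mol
n(NaOH) used in back-titration = 0.03751 × 0.2291 = 8.594 × 10^-3 mol
n(HCl) left over = 8.594 × 10^-3 mol (1:1 ratio)
n(HCl) consumed by analyte = 0.02225 − 8.594 × 10^-3 = 0.01366 mol
From the 1:2 ratio, n(Mg(OH)2) = 1/2 × 0.01366 = 6.830 × 10^-3 mol
mass of Mg(OH)2 = 6.830 × 10^-3 × 58.32 = 0.3983 g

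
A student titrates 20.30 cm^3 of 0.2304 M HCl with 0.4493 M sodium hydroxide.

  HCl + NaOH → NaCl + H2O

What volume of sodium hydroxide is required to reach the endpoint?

10.41 mL

n(HCl) = 0.02030 L × 0.2304 mol/L = 4.677 × 10^-3 mol
n(NaOH) = 4.677 × 10^-3 mol (1:1 stoichiometry)
V(NaOH) = 4.677 × 10^-3 mol / 0.4493 mol/L = 0.01041 L = 10.41 mL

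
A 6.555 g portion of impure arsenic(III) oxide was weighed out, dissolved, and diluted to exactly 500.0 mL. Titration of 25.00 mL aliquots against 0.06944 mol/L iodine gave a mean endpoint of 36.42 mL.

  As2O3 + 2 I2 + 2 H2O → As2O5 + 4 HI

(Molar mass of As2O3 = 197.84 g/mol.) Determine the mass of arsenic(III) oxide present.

n(I2) per titration = 0.03642 × 0.06944 = 2.529 × 10^-3 mol
From the 1:2 ratio, n(As2O3) in each aliquot = 1/2 × 2.529 × 10^-3 = 1.265 × 10^-3 mol
n(As2O3) in the whole flask = 1.265 × 10^-3 × 500.0/25.00 = 0.02529 mol
mass of As2O3 = 0.02529 × 197.84 = 5.003 g

5.003 g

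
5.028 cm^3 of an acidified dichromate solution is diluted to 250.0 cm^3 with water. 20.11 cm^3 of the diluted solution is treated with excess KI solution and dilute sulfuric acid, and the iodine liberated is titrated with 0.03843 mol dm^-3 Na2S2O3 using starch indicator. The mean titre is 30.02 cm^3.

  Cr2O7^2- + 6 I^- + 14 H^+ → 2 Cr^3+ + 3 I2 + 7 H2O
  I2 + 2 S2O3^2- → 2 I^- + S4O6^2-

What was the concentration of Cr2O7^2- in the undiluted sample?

0.4754 mol/L

n(S2O3^2-) = 0.03002 × 0.03843 = 1.154 × 10^-3 mol
n(I2) = n(S2O3^2-)/2 = 5.768 × 10^-4 mol
From the 1:3 ratio, n(Cr2O7^2-) in the aliquot = 1/3 × 5.768 × 10^-4 = 1.923 × 10^-4 mol
[Cr2O7^2-]_dilute = 1.923 × 10^-4 / 0.02011 = 0.009561 mol/L
[Cr2O7^2-]_original = 0.009561 × 250.0/5.028 = 0.4754 mol/L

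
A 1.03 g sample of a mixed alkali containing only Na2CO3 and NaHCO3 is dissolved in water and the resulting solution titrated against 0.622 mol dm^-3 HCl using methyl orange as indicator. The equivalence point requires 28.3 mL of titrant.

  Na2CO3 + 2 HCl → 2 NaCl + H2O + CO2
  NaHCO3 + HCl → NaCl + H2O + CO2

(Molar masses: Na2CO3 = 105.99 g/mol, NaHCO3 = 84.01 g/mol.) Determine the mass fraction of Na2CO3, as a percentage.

n(HCl) = 0.0283 × 0.622 = 0.0176 mol
Let x = n(Na2CO3), y = n(NaHCO3).
Titrant: 2x + 1y = 0.0176;  mass: 105.99x + 84.01y = 1.03
Solving, x = 7.24 × 10^-3 mol, y = 3.13 × 10^-3 mol
mass of Na2CO3 = 7.24 × 10^-3 × 105.99 = 0.767 g
% Na2CO3 = 0.767 / 1.03 × 100 = 74.5 %

74.5 %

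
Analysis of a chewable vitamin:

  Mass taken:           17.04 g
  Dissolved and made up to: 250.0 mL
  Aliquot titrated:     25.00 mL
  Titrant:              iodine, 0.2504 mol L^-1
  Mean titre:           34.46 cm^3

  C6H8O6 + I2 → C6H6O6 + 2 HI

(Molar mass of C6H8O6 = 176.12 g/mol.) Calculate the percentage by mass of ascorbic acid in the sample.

n(I2) per titration = 0.03446 × 0.2504 = 8.629 × 10^-3 mol
n(C6H8O6) in each aliquot = 8.629 × 10^-3 mol (1:1 ratio)
n(C6H8O6) in the whole flask = 8.629 × 10^-3 × 250.0/25.00 = 0.08629 mol
mass of C6H8O6 = 0.08629 × 176.12 = 15.20 g
% C6H8O6 = 15.20 / 17.04 × 100 = 89.18 %

89.18 %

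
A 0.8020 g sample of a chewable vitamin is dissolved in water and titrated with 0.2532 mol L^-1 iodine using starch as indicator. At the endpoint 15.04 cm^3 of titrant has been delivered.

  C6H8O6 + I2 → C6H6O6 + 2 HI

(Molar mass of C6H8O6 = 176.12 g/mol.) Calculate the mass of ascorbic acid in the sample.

n(I2) = 0.01504 L × 0.2532 mol/L = 3.808 × 10^-3 mol
n(C6H8O6) = 3.808 × 10^-3 mol (1:1 ratio)
mass of C6H8O6 = 3.808 × 10^-3 × 176.12 g/mol = 0.6707 g

0.6707 g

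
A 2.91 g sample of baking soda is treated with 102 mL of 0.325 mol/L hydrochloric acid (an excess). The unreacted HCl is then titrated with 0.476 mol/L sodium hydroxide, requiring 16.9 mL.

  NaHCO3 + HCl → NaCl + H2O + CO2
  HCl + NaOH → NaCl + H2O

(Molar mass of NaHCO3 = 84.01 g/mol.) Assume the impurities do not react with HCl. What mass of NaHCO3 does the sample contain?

n(HCl) added = 0.102 × 0.325 = 0.0331 mol
n(NaOH) used in back-titration = 0.0169 × 0.476 = 8.04 × 10^-3 mol
n(HCl) left over = 8.04 × 10^-3 mol (1:1 ratio)
n(HCl) consumed by analyte = 0.0331 − 8.04 × 10^-3 = 0.0251 mol
n(NaHCO3) = 0.0251 mol (1:1 ratio)
mass of NaHCO3 = 0.0251 × 84.01 = 2.11 g

2.11 g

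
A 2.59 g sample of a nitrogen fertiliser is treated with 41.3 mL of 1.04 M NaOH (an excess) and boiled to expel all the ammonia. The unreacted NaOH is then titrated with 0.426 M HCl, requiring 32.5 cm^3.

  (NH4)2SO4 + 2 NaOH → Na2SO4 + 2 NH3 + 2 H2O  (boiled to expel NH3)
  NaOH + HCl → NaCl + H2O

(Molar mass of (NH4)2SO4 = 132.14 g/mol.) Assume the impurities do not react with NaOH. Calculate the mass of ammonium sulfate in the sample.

1.92 g

n(NaOH) added = 0.0413 × 1.04 = 0.0430 mol
n(HCl) used in back-titration = 0.0325 × 0.426 = 0.0138 mol
n(NaOH) left over = 0.0138 mol (1:1 ratio)
n(NaOH) consumed by analyte = 0.0430 − 0.0138 = 0.0291 mol
From the 1:2 ratio, n((NH4)2SO4) = 1/2 × 0.0291 = 0.0146 mol
mass of (NH4)2SO4 = 0.0146 × 132.14 = 1.92 g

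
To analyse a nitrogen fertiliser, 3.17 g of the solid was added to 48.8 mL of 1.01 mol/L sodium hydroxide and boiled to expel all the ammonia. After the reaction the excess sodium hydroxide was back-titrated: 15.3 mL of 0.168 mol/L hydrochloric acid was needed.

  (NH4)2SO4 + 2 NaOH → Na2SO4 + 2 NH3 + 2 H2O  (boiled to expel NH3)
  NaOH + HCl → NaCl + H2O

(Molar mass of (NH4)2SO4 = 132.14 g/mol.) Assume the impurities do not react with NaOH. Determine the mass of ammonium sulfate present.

3.09 g

n(NaOH) added = 0.0488 × 1.01 = 0.0493 mol
n(HCl) used in back-titration = 0.0153 × 0.168 = 2.57 × 10^-3 mol
n(NaOH) left over = 2.57 × 10^-3 mol (1:1 ratio)
n(NaOH) consumed by analyte = 0.0493 − 2.57 × 10^-3 = 0.0467 mol
From the 1:2 ratio, n((NH4)2SO4) = 1/2 × 0.0467 = 0.0234 mol
mass of (NH4)2SO4 = 0.0234 × 132.14 = 3.09 g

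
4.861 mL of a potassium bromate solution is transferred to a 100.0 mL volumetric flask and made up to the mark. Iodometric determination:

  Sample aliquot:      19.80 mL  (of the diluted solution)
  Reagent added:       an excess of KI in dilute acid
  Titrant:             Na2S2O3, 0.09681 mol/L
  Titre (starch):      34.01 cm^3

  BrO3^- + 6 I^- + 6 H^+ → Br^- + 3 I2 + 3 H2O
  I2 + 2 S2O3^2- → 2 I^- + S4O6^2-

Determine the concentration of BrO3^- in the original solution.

0.5701 mol/L

n(S2O3^2-) = 0.03401 × 0.09681 = 3.293 × 10^-3 mol
n(I2) = n(S2O3^2-)/2 = 1.646 × 10^-3 mol
From the 1:3 ratio, n(BrO3^-) in the aliquot = 1/3 × 1.646 × 10^-3 = 5.488 × 10^-4 mol
[BrO3^-]_dilute = 5.488 × 10^-4 / 0.01980 = 0.02771 mol/L
[BrO3^-]_original = 0.02771 × 100.0/4.861 = 0.5701 mol/L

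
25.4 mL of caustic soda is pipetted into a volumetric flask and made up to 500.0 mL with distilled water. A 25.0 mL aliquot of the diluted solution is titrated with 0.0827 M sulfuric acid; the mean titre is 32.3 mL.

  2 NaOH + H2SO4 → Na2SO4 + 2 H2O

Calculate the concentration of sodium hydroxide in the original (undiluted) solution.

4.21 M

n(H2SO4) = 0.0323 × 0.0827 = 2.67 × 10^-3 mol
From the 2:1 ratio, n(NaOH) in the aliquot = 2/1 × 2.67 × 10^-3 = 5.34 × 10^-3 mol
[NaOH]_dilute = 5.34 × 10^-3 / 0.0250 = 0.214 mol/L
Dilution factor = 500.0 / 25.4 = 19.69
[NaOH]_stock = 0.214 × 19.69 = 4.21 mol/L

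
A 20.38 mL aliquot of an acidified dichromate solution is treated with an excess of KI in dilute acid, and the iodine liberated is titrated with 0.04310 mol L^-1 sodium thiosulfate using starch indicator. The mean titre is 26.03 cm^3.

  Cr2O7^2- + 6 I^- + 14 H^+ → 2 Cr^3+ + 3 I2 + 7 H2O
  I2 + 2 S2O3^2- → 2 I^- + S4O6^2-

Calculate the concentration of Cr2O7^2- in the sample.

n(S2O3^2-) = 0.02603 × 0.04310 = 1.122 × 10^-3 mol
n(I2) = n(S2O3^2-)/2 = 5.609 × 10^-4 mol
From the 1:3 ratio, n(Cr2O7^2-) in the aliquot = 1/3 × 5.609 × 10^-4 = 1.870 × 10^-4 mol
[Cr2O7^2-] = 1.870 × 10^-4 / 0.02038 = 0.009175 mol/L

0.009175 mol/L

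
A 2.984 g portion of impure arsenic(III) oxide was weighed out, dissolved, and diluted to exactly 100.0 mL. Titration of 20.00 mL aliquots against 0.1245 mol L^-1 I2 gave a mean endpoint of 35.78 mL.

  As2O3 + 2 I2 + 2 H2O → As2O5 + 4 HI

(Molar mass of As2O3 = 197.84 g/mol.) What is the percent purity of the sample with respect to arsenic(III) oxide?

73.84 %

n(I2) per titration = 0.03578 × 0.1245 = 4.455 × 10^-3 mol
From the 1:2 ratio, n(As2O3) in each aliquot = 1/2 × 4.455 × 10^-3 = 2.227 × 10^-3 mol
n(As2O3) in the whole flask = 2.227 × 10^-3 × 100.0/20.00 = 0.01114 mol
mass of As2O3 = 0.01114 × 197.84 = 2.203 g
% As2O3 = 2.203 / 2.984 × 100 = 73.84 %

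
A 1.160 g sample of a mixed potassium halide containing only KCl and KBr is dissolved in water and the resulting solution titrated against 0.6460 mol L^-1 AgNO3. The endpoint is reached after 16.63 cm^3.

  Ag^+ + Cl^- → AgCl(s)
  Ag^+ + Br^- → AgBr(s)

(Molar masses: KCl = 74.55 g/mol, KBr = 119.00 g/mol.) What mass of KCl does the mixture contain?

0.1986 g

n(AgNO3) = 0.01663 × 0.6460 = 0.01074 mol
Let x = n(KCl), y = n(KBr).
Titrant: 1x + 1y = 0.01074;  mass: 74.55x + 119.00y = 1.160
Solving, x = 2.664 × 10^-3 mol, y = 8.079 × 10^-3 mol
mass of KCl = 2.664 × 10^-3 × 74.55 = 0.1986 g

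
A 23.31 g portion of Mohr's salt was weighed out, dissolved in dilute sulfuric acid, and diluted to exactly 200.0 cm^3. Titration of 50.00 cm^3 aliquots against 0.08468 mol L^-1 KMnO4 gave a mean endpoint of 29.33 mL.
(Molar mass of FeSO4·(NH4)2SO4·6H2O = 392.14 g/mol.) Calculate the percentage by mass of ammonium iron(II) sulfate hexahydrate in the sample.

MnO4^- + 5 Fe^2+ + 8 H^+ → Mn^2+ + 5 Fe^3+ + 4 H2O
n(KMnO4) per titration = 0.02933 × 0.08468 = 2.484 × 10^-3 mol
From the 5:1 ratio, n(FeSO4·(NH4)2SO4·6H2O) in each aliquot = 5/1 × 2.484 × 10^-3 = 0.01242 mol
n(FeSO4·(NH4)2SO4·6H2O) in the whole flask = 0.01242 × 200.0/50.00 = 0.04967 mol
mass of FeSO4·(NH4)2SO4·6H2O = 0.04967 × 392.14 = 19.48 g
% FeSO4·(NH4)2SO4·6H2O = 19.48 / 23.31 × 100 = 83.56 %

83.56 %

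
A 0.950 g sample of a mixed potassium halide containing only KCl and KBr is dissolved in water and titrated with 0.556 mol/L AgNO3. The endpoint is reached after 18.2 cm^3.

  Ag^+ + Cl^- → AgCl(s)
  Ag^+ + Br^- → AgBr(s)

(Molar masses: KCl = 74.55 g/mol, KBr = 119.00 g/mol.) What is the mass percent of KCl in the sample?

n(AgNO3) = 0.0182 × 0.556 = 0.0101 mol
Let x = n(KCl), y = n(KBr).
Titrant: 1x + 1y = 0.0101;  mass: 74.55x + 119.00y = 0.950
Solving, x = 5.72 × 10^-3 mol, y = 4.40 × 10^-3 mol
mass of KCl = 5.72 × 10^-3 × 74.55 = 0.426 g
% KCl = 0.426 / 0.950 × 100 = 44.9 %

44.9 %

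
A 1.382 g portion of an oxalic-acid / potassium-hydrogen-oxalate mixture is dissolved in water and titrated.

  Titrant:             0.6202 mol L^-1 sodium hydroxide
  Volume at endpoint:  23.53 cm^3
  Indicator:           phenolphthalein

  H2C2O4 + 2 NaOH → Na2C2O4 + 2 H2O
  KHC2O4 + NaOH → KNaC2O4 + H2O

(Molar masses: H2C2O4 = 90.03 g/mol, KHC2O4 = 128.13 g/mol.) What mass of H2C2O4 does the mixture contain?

n(NaOH) = 0.02353 × 0.6202 = 0.01459 mol
Let x = n(H2C2O4), y = n(KHC2O4).
Titrant: 2x + 1y = 0.01459;  mass: 90.03x + 128.13y = 1.382
Solving, x = 2.935 × 10^-3 mol, y = 8.724 × 10^-3 mol
mass of H2C2O4 = 2.935 × 10^-3 × 90.03 = 0.2642 g

0.2642 g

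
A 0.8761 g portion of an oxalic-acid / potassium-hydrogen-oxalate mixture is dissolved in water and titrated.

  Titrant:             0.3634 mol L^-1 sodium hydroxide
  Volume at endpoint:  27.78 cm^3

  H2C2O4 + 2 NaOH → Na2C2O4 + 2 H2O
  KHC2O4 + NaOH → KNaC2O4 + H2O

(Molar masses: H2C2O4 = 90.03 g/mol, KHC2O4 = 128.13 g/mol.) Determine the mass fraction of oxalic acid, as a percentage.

n(NaOH) = 0.02778 × 0.3634 = 0.01010 mol
Let x = n(H2C2O4), y = n(KHC2O4).
Titrant: 2x + 1y = 0.01010;  mass: 90.03x + 128.13y = 0.8761
Solving, x = 2.511 × 10^-3 mol, y = 5.073 × 10^-3 mol
mass of H2C2O4 = 2.511 × 10^-3 × 90.03 = 0.2261 g
% H2C2O4 = 0.2261 / 0.8761 × 100 = 25.80 %

25.80 %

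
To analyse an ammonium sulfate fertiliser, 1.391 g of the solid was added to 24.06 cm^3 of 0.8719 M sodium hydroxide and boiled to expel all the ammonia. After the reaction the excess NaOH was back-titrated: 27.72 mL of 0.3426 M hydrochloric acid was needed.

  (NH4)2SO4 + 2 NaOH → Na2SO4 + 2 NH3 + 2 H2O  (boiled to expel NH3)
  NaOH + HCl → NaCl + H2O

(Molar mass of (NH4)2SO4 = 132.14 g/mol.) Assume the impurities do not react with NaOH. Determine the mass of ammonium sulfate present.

n(NaOH) added = 0.02406 × 0.8719 = 0.02098 mol
n(HCl) used in back-titration = 0.02772 × 0.3426 = 9.497 × 10^-3 mol
n(NaOH) left over = 9.497 × 10^-3 mol (1:1 ratio)
n(NaOH) consumed by analyte = 0.02098 − 9.497 × 10^-3 = 0.01148 mol
From the 1:2 ratio, n((NH4)2SO4) = 1/2 × 0.01148 = 5.741 × 10^-3 mol
mass of (NH4)2SO4 = 5.741 × 10^-3 × 132.14 = 0.7586 g

0.7586 g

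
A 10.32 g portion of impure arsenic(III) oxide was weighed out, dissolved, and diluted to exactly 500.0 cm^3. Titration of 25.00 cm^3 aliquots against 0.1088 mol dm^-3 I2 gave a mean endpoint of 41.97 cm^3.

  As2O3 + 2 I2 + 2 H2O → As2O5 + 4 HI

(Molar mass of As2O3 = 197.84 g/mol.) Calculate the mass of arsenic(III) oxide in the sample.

n(I2) per titration = 0.04197 × 0.1088 = 4.566 × 10^-3 mol
From the 1:2 ratio, n(As2O3) in each aliquot = 1/2 × 4.566 × 10^-3 = 2.283 × 10^-3 mol
n(As2O3) in the whole flask = 2.283 × 10^-3 × 500.0/25.00 = 0.04566 mol
mass of As2O3 = 0.04566 × 197.84 = 9.034 g

9.034 g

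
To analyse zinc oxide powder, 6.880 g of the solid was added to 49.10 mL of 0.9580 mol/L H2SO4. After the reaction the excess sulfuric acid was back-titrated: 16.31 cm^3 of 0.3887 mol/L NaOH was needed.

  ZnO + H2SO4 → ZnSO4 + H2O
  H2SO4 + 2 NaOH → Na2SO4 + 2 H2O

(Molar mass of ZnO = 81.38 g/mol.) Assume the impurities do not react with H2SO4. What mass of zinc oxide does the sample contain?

3.570 g

n(H2SO4) added = 0.04910 × 0.9580 = 0.04704 mol
n(NaOH) used in back-titration = 0.01631 × 0.3887 = 6.340 × 10^-3 mol
From the 1:2 ratio, n(H2SO4) left over = 1/2 × 6.340 × 10^-3 = 3.170 × 10^-3 mol
n(H2SO4) consumed by analyte = 0.04704 − 3.170 × 10^-3 = 0.04387 mol
n(ZnO) = 0.04387 mol (1:1 ratio)
mass of ZnO = 0.04387 × 81.38 = 3.570 g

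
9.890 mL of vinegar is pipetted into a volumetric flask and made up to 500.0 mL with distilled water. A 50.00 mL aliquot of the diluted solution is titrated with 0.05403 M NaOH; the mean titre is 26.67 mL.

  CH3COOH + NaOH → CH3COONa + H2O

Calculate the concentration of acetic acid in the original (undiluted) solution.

1.457 M

n(NaOH) = 0.02667 × 0.05403 = 1.441 × 10^-3 mol
n(CH3COOH) in the aliquot = 1.441 × 10^-3 mol (1:1 ratio)
[CH3COOH]_dilute = 1.441 × 10^-3 / 0.05000 = 0.02882 mol/L
Dilution factor = 500.0 / 9.890 = 50.56
[CH3COOH]_stock = 0.02882 × 50.56 = 1.457 mol/L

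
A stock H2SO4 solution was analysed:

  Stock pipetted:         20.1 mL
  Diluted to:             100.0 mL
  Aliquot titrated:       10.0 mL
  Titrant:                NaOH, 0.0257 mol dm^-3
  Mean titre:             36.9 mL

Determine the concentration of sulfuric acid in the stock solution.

0.236 mol/L

H2SO4 + 2 NaOH → Na2SO4 + 2 H2O
n(NaOH) = 0.0369 × 0.0257 = 9.48 × 10^-4 mol
From the 1:2 ratio, n(H2SO4) in the aliquot = 1/2 × 9.48 × 10^-4 = 4.74 × 10^-4 mol
[H2SO4]_dilute = 4.74 × 10^-4 / 0.0100 = 0.0474 mol/L
Dilution factor = 100.0 / 20.1 = 4.975
[H2SO4]_stock = 0.0474 × 4.975 = 0.236 mol/L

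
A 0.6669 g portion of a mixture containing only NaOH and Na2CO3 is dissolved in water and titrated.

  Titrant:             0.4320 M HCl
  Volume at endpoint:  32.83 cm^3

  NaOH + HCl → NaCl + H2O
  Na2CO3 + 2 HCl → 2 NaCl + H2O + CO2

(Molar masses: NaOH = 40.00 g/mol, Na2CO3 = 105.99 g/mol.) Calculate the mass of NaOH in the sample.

n(HCl) = 0.03283 × 0.4320 = 0.01418 mol
Let x = n(NaOH), y = n(Na2CO3).
Titrant: 1x + 2y = 0.01418;  mass: 40.00x + 105.99y = 0.6669
Solving, x = 6.518 × 10^-3 mol, y = 3.832 × 10^-3 mol
mass of NaOH = 6.518 × 10^-3 × 40.00 = 0.2607 g

0.2607 g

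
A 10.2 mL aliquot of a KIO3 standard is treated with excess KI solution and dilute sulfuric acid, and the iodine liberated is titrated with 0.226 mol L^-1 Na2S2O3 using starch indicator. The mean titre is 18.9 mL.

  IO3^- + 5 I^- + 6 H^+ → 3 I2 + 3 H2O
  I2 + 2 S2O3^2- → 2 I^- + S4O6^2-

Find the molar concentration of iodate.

n(S2O3^2-) = 0.0189 × 0.226 = 4.27 × 10^-3 mol
n(I2) = n(S2O3^2-)/2 = 2.14 × 10^-3 mol
From the 1:3 ratio, n(IO3^-) in the aliquot = 1/3 × 2.14 × 10^-3 = 7.12 × 10^-4 mol
[IO3^-] = 7.12 × 10^-4 / 0.0102 = 0.0698 mol/L

0.0698 mol/L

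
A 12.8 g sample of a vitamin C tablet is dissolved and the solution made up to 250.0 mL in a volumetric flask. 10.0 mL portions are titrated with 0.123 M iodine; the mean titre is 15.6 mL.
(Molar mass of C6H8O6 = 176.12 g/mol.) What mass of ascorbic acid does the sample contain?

8.45 g

C6H8O6 + I2 → C6H6O6 + 2 HI
n(I2) per titration = 0.0156 × 0.123 = 1.92 × 10^-3 mol
n(C6H8O6) in each aliquot = 1.92 × 10^-3 mol (1:1 ratio)
n(C6H8O6) in the whole flask = 1.92 × 10^-3 × 250.0/10.0 = 0.0480 mol
mass of C6H8O6 = 0.0480 × 176.12 = 8.45 g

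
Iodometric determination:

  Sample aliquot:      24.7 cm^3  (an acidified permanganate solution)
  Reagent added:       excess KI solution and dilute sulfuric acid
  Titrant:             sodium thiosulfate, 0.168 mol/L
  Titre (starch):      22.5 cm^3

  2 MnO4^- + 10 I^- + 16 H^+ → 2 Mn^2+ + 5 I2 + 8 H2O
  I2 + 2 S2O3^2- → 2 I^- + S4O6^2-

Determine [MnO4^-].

n(S2O3^2-) = 0.0225 × 0.168 = 3.78 × 10^-3 mol
n(I2) = n(S2O3^2-)/2 = 1.89 × 10^-3 mol
From the 2:5 ratio, n(MnO4^-) in the aliquot = 2/5 × 1.89 × 10^-3 = 7.56 × 10^-4 mol
[MnO4^-] = 7.56 × 10^-4 / 0.0247 = 0.0306 mol/L

0.0306 mol/L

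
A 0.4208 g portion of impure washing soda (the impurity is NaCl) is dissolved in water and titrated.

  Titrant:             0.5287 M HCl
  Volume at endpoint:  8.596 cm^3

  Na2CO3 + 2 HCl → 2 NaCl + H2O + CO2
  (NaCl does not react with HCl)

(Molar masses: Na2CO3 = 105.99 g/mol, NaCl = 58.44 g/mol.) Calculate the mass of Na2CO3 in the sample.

n(HCl) = 0.008596 × 0.5287 = 4.545 × 10^-3 mol
Let x = n(Na2CO3), y = n(NaCl).
Titrant: 2x = 4.545 × 10^-3;  mass: 105.99x + 58.44y = 0.4208
Solving, x = 2.272 × 10^-3 mol, y = 3.079 × 10^-3 mol
mass of Na2CO3 = 2.272 × 10^-3 × 105.99 = 0.2408 g

0.2408 g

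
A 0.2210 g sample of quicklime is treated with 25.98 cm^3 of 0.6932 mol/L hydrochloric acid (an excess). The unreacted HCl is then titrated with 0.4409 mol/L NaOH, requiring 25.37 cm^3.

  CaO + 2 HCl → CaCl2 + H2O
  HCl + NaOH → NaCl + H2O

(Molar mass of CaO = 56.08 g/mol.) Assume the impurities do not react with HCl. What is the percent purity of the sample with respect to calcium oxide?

n(HCl) added = 0.02598 × 0.6932 = 0.01801 mol
n(NaOH) used in back-titration = 0.02537 × 0.4409 = 0.01119 mol
n(HCl) left over = 0.01119 mol (1:1 ratio)
n(HCl) consumed by analyte = 0.01801 − 0.01119 = 6.824 × 10^-3 mol
From the 1:2 ratio, n(CaO) = 1/2 × 6.824 × 10^-3 = 3.412 × 10^-3 mol
mass of CaO = 3.412 × 10^-3 × 56.08 = 0.1913 g
% CaO = 0.1913 / 0.2210 × 100 = 86.58 %

86.58 %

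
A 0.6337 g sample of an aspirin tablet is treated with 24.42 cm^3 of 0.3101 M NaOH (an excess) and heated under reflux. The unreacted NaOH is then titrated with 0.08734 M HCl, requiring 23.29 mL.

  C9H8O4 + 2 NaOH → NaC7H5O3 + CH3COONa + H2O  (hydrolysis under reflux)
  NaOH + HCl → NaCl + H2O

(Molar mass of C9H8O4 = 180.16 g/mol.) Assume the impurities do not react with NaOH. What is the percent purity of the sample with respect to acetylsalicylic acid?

n(NaOH) added = 0.02442 × 0.3101 = 7.573 × 10^-3 mol
n(HCl) used in back-titration = 0.02329 × 0.08734 = 2.034 × 10^-3 mol
n(NaOH) left over = 2.034 × 10^-3 mol (1:1 ratio)
n(NaOH) consumed by analyte = 7.573 × 10^-3 − 2.034 × 10^-3 = 5.538 × 10^-3 mol
From the 1:2 ratio, n(C9H8O4) = 1/2 × 5.538 × 10^-3 = 2.769 × 10^-3 mol
mass of C9H8O4 = 2.769 × 10^-3 × 180.16 = 0.4989 g
% C9H8O4 = 0.4989 / 0.6337 × 100 = 78.73 %

78.73 %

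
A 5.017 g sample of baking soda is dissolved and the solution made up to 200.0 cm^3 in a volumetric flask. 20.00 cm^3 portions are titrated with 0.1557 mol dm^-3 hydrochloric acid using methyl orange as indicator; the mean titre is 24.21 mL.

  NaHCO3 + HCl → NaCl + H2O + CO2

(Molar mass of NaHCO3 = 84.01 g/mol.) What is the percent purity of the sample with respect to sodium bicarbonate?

n(HCl) per titration = 0.02421 × 0.1557 = 3.769 × 10^-3 mol
n(NaHCO3) in each aliquot = 3.769 × 10^-3 mol (1:1 ratio)
n(NaHCO3) in the whole flask = 3.769 × 10^-3 × 200.0/20.00 = 0.03769 mol
mass of NaHCO3 = 0.03769 × 84.01 = 3.167 g
% NaHCO3 = 3.167 / 5.017 × 100 = 63.12 %

63.12 %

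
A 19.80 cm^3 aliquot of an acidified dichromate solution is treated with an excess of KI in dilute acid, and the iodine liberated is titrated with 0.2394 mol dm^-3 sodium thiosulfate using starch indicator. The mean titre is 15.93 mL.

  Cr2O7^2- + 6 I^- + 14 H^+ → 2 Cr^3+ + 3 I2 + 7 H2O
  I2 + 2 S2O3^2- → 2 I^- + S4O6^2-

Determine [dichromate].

0.03210 mol/L

n(S2O3^2-) = 0.01593 × 0.2394 = 3.814 × 10^-3 mol
n(I2) = n(S2O3^2-)/2 = 1.907 × 10^-3 mol
From the 1:3 ratio, n(Cr2O7^2-) in the aliquot = 1/3 × 1.907 × 10^-3 = 6.356 × 10^-4 mol
[Cr2O7^2-] = 6.356 × 10^-4 / 0.01980 = 0.03210 mol/L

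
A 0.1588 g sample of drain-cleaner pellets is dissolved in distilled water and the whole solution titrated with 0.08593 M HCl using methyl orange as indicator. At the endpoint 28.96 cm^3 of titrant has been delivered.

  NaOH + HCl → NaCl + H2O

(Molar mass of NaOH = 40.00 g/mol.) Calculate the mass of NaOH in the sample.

n(HCl) = 0.02896 L × 0.08593 mol/L = 2.489 × 10^-3 mol
n(NaOH) = 2.489 × 10^-3 mol (1:1 ratio)
mass of NaOH = 2.489 × 10^-3 × 40.00 g/mol = 0.09954 g

0.09954 g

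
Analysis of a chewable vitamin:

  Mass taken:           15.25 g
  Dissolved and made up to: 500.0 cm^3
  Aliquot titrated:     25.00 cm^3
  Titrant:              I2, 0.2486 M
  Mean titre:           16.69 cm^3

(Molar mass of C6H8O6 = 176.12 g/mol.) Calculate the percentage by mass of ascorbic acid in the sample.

C6H8O6 + I2 → C6H6O6 + 2 HI
n(I2) per titration = 0.01669 × 0.2486 = 4.149 × 10^-3 mol
n(C6H8O6) in each aliquot = 4.149 × 10^-3 mol (1:1 ratio)
n(C6H8O6) in the whole flask = 4.149 × 10^-3 × 500.0/25.00 = 0.08298 mol
mass of C6H8O6 = 0.08298 × 176.12 = 14.61 g
% C6H8O6 = 14.61 / 15.25 × 100 = 95.84 %

95.84 %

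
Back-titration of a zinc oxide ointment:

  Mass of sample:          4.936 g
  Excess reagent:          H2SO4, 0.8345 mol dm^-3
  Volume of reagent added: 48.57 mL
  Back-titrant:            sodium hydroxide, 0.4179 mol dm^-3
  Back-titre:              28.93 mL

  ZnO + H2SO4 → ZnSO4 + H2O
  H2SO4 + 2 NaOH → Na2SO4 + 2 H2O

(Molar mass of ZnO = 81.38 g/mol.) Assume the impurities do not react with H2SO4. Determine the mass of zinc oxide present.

n(H2SO4) added = 0.04857 × 0.8345 = 0.04053 mol
n(NaOH) used in back-titration = 0.02893 × 0.4179 = 0.01209 mol
From the 1:2 ratio, n(H2SO4) left over = 1/2 × 0.01209 = 6.045 × 10^-3 mol
n(H2SO4) consumed by analyte = 0.04053 − 6.045 × 10^-3 = 0.03449 mol
n(ZnO) = 0.03449 mol (1:1 ratio)
mass of ZnO = 0.03449 × 81.38 = 2.807 g

2.807 g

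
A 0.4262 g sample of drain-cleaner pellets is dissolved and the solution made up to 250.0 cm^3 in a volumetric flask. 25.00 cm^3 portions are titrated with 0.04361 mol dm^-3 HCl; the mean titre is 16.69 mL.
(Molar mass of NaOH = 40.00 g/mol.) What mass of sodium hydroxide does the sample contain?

0.2911 g

NaOH + HCl → NaCl + H2O
n(HCl) per titration = 0.01669 × 0.04361 = 7.279 × 10^-4 mol
n(NaOH) in each aliquot = 7.279 × 10^-4 mol (1:1 ratio)
n(NaOH) in the whole flask = 7.279 × 10^-4 × 250.0/25.00 = 7.279 × 10^-3 mol
mass of NaOH = 7.279 × 10^-3 × 40.00 = 0.2911 g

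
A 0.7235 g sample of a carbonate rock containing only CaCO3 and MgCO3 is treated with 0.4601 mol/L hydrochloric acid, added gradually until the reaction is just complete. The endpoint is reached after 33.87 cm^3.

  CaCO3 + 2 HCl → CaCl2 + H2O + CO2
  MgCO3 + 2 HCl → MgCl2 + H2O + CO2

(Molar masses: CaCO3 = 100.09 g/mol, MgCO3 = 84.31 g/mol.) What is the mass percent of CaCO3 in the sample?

n(HCl) = 0.03387 × 0.4601 = 0.01558 mol
Let x = n(CaCO3), y = n(MgCO3).
Titrant: 2x + 2y = 0.01558;  mass: 100.09x + 84.31y = 0.7235
Solving, x = 4.219 × 10^-3 mol, y = 3.573 × 10^-3 mol
mass of CaCO3 = 4.219 × 10^-3 × 100.09 = 0.4223 g
% CaCO3 = 0.4223 / 0.7235 × 100 = 58.36 %

58.36 %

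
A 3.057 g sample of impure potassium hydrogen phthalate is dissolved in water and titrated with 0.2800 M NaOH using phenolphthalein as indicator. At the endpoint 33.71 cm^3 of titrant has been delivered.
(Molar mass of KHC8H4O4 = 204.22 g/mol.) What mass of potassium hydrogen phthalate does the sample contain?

KHC8H4O4 + NaOH → KNaC8H4O4 + H2O
n(NaOH) = 0.03371 L × 0.2800 mol/L = 9.439 × 10^-3 mol
n(KHC8H4O4) = 9.439 × 10^-3 mol (1:1 ratio)
mass of KHC8H4O4 = 9.439 × 10^-3 × 204.22 g/mol = 1.928 g

1.928 g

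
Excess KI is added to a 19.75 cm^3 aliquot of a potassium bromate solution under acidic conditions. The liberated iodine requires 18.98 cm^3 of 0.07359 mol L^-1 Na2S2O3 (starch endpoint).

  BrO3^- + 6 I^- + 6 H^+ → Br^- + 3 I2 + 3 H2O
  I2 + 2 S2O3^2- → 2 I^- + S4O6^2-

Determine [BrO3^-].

n(S2O3^2-) = 0.01898 × 0.07359 = 1.397 × 10^-3 mol
n(I2) = n(S2O3^2-)/2 = 6.984 × 10^-4 mol
From the 1:3 ratio, n(BrO3^-) in the aliquot = 1/3 × 6.984 × 10^-4 = 2.328 × 10^-4 mol
[BrO3^-] = 2.328 × 10^-4 / 0.01975 = 0.01179 mol/L

0.01179 mol/L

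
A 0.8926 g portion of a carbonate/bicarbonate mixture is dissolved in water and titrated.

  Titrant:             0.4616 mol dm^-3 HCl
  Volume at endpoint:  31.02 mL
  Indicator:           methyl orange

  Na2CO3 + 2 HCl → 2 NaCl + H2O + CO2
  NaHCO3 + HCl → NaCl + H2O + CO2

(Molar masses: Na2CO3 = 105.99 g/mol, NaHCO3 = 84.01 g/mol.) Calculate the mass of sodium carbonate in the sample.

0.5302 g

n(HCl) = 0.03102 × 0.4616 = 0.01432 mol
Let x = n(Na2CO3), y = n(NaHCO3).
Titrant: 2x + 1y = 0.01432;  mass: 105.99x + 84.01y = 0.8926
Solving, x = 5.003 × 10^-3 mol, y = 4.313 × 10^-3 mol
mass of Na2CO3 = 5.003 × 10^-3 × 105.99 = 0.5302 g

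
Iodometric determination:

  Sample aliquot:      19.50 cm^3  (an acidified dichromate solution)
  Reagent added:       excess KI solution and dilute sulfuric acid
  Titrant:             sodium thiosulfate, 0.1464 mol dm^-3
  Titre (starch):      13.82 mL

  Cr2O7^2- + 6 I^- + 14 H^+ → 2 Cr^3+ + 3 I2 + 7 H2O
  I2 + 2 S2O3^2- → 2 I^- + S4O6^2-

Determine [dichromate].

n(S2O3^2-) = 0.01382 × 0.1464 = 2.023 × 10^-3 mol
n(I2) = n(S2O3^2-)/2 = 1.012 × 10^-3 mol
From the 1:3 ratio, n(Cr2O7^2-) in the aliquot = 1/3 × 1.012 × 10^-3 = 3.372 × 10^-4 mol
[Cr2O7^2-] = 3.372 × 10^-4 / 0.01950 = 0.01729 mol/L

0.01729 mol/L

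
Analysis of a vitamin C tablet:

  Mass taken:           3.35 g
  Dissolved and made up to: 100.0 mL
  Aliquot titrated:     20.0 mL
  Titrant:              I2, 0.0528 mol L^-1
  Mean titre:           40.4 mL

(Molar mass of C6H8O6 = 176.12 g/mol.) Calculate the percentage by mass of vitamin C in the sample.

C6H8O6 + I2 → C6H6O6 + 2 HI
n(I2) per titration = 0.0404 × 0.0528 = 2.13 × 10^-3 mol
n(C6H8O6) in each aliquot = 2.13 × 10^-3 mol (1:1 ratio)
n(C6H8O6) in the whole flask = 2.13 × 10^-3 × 100.0/20.0 = 0.0107 mol
mass of C6H8O6 = 0.0107 × 176.12 = 1.88 g
% C6H8O6 = 1.88 / 3.35 × 100 = 56.1 %

56.1 %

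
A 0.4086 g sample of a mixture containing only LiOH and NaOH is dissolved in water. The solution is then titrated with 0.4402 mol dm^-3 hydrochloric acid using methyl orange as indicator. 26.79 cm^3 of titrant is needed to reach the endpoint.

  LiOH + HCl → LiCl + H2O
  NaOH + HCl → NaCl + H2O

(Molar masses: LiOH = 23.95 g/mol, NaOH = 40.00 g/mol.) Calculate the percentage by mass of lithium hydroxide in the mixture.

23.05 %

n(HCl) = 0.02679 × 0.4402 = 0.01179 mol
Let x = n(LiOH), y = n(NaOH).
Titrant: 1x + 1y = 0.01179;  mass: 23.95x + 40.00y = 0.4086
Solving, x = 3.933 × 10^-3 mol, y = 7.860 × 10^-3 mol
mass of LiOH = 3.933 × 10^-3 × 23.95 = 0.09419 g
% LiOH = 0.09419 / 0.4086 × 100 = 23.05 %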